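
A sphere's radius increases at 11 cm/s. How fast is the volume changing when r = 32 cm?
45056π cm³/s

V = (4/3)πr³
dV/dt = dV/dr · dr/dt = 4πr² · 11
At r = 32: dV/dt = 45056π cm³/s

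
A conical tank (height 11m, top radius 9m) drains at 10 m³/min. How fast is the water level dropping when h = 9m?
1210/(6561π) ≈ 0.0587 m/min

r/h = 9/11, so r = (9/11)h
V = (1/3)πr²h = (1/3)π((9/11)h)²h = (27/121)πh³
dV/dh = (81/121)πh²
dh/dt = (dV/dt)/(dV/dh) = -10/((81/121)π·9²) = -1210/(6561π) m/min
The level is dropping at 1210/(6561π) ≈ 0.0587 m/min.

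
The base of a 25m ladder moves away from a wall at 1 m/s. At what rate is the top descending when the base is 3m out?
3√154/308 ≈ 0.1209 m/s

x² + y² = 25²
2x·dx/dt + 2y·dy/dt = 0
dy/dt = -x/y · dx/dt = -3/(2√154) · 1 = -3√154/308 m/s
The top is descending at 3√154/308 ≈ 0.1209 m/s.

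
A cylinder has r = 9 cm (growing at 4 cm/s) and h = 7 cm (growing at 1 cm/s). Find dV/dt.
585π cm³/s

V = πr²h
dV/dt = 2πrh·dr/dt + πr²·dh/dt
= 2π(9)(7)(4) + π(9)²(1)
= 585π cm³/s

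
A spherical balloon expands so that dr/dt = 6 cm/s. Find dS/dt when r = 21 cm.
1008π cm²/s

S = 4πr²
dS/dt = dS/dr · dr/dt = 8πr · 6
At r = 21: dS/dt = 1008π cm²/s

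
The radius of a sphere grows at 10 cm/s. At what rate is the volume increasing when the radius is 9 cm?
3240π cm³/s

V = (4/3)πr³
dV/dt = dV/dr · dr/dt = 4πr² · 10
At r = 9: dV/dt = 3240π cm³/s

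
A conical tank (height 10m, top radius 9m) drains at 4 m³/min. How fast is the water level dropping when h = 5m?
16/(81π) ≈ 0.06288 m/min

r/h = 9/10, so r = (9/10)h
V = (1/3)πr²h = (1/3)π((9/10)h)²h = (27/100)πh³
dV/dh = (81/100)πh²
dh/dt = (dV/dt)/(dV/dh) = -4/((81/100)π·5²) = -16/(81π) m/min
The level is dropping at 16/(81π) ≈ 0.06288 m/min.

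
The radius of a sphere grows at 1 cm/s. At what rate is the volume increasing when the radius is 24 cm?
2304π cm³/s

V = (4/3)πr³
dV/dt = dV/dr · dr/dt = 4πr² · 1
At r = 24: dV/dt = 2304π cm³/s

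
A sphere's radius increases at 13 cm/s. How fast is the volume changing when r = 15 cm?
11700π cm³/s

V = (4/3)πr³
dV/dt = dV/dr · dr/dt = 4πr² · 13
At r = 15: dV/dt = 11700π cm³/s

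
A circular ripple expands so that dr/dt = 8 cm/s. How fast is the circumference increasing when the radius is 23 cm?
16π cm/s

C = 2πr
dC/dt = 2π · dr/dt = 2π · 8 = 16π cm/s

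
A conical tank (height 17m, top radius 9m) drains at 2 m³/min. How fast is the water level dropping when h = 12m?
289/(5832π) ≈ 0.01577 m/min

r/h = 9/17, so r = (9/17)h
V = (1/3)πr²h = (1/3)π((9/17)h)²h = (27/289)πh³
dV/dh = (81/289)πh²
dh/dt = (dV/dt)/(dV/dh) = -2/((81/289)π·12²) = -289/(5832π) m/min
The level is dropping at 289/(5832π) ≈ 0.01577 m/min.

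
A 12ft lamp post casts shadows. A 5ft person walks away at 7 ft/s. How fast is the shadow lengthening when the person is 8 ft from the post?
5 ft/s

By similar triangles: 12/(x+s) = 5/s
Solving: s = 5x/7
ds/dt = 5/7 · dx/dt = 5/7 · 7 = 5 ft/s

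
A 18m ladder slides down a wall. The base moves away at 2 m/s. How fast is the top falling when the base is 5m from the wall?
10√299/299 ≈ 0.5783 m/s

x² + y² = 18²
2x·dx/dt + 2y·dy/dt = 0
dy/dt = -x/y · dx/dt = -5/√299 · 2 = -10√299/299 m/s
The top is descending at 10√299/299 ≈ 0.5783 m/s.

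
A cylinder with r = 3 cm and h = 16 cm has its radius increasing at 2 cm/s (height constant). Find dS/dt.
88π cm²/s

S = 2πrh + 2πr² (lateral + bases)
dS/dt = (2πh + 4πr)·dr/dt = (2π·16 + 4π·3)·2
= 88π cm²/s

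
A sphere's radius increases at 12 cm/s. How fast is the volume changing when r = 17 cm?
13872π cm³/s

V = (4/3)πr³
dV/dt = dV/dr · dr/dt = 4πr² · 12
At r = 17: dV/dt = 13872π cm³/s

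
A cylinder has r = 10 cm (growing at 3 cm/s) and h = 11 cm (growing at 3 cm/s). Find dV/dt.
960π cm³/s

V = πr²h
dV/dt = 2πrh·dr/dt + πr²·dh/dt
= 2π(10)(11)(3) + π(10)²(3)
= 960π cm³/s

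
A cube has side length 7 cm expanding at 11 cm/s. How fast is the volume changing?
1617 cm³/s

V = s³
dV/dt = 3s² · ds/dt = 3·7²·11 = 1617 cm³/s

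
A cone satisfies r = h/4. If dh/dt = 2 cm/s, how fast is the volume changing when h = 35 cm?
1225π/8 cm³/s

V = (1/3)π(h/4)²h = πh³/48
dV/dt = πh²/16 · 2
At h = 35: dV/dt = 1225π/8 cm³/s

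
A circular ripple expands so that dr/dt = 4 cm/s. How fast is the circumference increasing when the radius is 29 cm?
8π cm/s

C = 2πr
dC/dt = 2π · dr/dt = 2π · 4 = 8π cm/s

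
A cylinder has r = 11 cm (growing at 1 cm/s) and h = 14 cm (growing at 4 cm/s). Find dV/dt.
792π cm³/s

V = πr²h
dV/dt = 2πrh·dr/dt + πr²·dh/dt
= 2π(11)(14)(1) + π(11)²(4)
= 792π cm³/s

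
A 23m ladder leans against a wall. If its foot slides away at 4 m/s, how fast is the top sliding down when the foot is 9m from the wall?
9√7/14 ≈ 1.701 m/s

x² + y² = 23²
2x·dx/dt + 2y·dy/dt = 0
dy/dt = -x/y · dx/dt = -9/(8√7) · 4 = -9√7/14 m/s
The top is descending at 9√7/14 ≈ 1.701 m/s.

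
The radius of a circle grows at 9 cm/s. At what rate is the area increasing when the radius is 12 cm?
216π cm²/s

A = πr²
dA/dt = 2πr · dr/dt = 2π(12)(9) = 216π cm²/s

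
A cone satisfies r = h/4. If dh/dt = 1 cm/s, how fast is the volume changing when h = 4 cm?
π cm³/s

V = (1/3)π(h/4)²h = πh³/48
dV/dt = πh²/16 · 1
At h = 4: dV/dt = π cm³/s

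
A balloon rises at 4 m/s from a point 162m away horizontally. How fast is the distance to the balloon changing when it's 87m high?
116√13/221 ≈ 1.893 m/s

z² = 162² + y²
z = √(162² + 87²) = 51√13
dz/dt = y/z · dy/dt = 87/(51√13) · 4 = 116√13/221 ≈ 1.893 m/s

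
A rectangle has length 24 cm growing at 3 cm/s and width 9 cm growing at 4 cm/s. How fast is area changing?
123 cm²/s

A = lw
dA/dt = w·dl/dt + l·dw/dt = 9·3 + 24·4 = 123 cm²/s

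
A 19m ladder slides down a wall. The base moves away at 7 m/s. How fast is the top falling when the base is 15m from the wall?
105√34/68 ≈ 9.004 m/s

x² + y² = 19²
2x·dx/dt + 2y·dy/dt = 0
dy/dt = -x/y · dx/dt = -15/(2√34) · 7 = -105√34/68 m/s
The top is descending at 105√34/68 ≈ 9.004 m/s.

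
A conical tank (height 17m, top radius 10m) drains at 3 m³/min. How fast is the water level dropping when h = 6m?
289/(1200π) ≈ 0.07666 m/min

r/h = 10/17, so r = (10/17)h
V = (1/3)πr²h = (1/3)π((10/17)h)²h = (100/867)πh³
dV/dh = (100/289)πh²
dh/dt = (dV/dt)/(dV/dh) = -3/((100/289)π·6²) = -289/(1200π) m/min
The level is dropping at 289/(1200π) ≈ 0.07666 m/min.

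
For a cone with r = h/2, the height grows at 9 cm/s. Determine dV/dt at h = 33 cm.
9801π/4 cm³/s

V = (1/3)π(h/2)²h = πh³/12
dV/dt = πh²/4 · 9
At h = 33: dV/dt = 9801π/4 cm³/s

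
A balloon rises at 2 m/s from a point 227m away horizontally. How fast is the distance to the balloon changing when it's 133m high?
133√69218/34609 ≈ 1.011 m/s

z² = 227² + y²
z = √(227² + 133²) = √69218
dz/dt = y/z · dy/dt = 133/√69218 · 2 = 133√69218/34609 ≈ 1.011 m/s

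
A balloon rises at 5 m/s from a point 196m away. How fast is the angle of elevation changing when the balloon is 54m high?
0.02371 rad/s

tan(θ) = y/196
sec²(θ) · dθ/dt = (1/196) · dy/dt
dθ/dt = cos²(θ)/196 · 5 = 196/(196² + 54²) · 5
dθ/dt = 0.02371 rad/s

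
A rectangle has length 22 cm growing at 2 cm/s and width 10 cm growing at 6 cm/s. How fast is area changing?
152 cm²/s

A = lw
dA/dt = w·dl/dt + l·dw/dt = 10·2 + 22·6 = 152 cm²/s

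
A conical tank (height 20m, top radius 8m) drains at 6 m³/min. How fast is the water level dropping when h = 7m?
75/(98π) ≈ 0.2436 m/min

r/h = 8/20, so r = (2/5)h
V = (1/3)πr²h = (1/3)π((2/5)h)²h = (4/75)πh³
dV/dh = (4/25)πh²
dh/dt = (dV/dt)/(dV/dh) = -6/((4/25)π·7²) = -75/(98π) m/min
The level is dropping at 75/(98π) ≈ 0.2436 m/min.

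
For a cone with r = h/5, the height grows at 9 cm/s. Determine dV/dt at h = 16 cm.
2304π/25 cm³/s

V = (1/3)π(h/5)²h = πh³/75
dV/dt = πh²/25 · 9
At h = 16: dV/dt = 2304π/25 cm³/s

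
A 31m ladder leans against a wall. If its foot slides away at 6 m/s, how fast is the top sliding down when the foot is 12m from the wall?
72√817/817 ≈ 2.519 m/s

x² + y² = 31²
2x·dx/dt + 2y·dy/dt = 0
dy/dt = -x/y · dx/dt = -12/√817 · 6 = -72√817/817 m/s
The top is descending at 72√817/817 ≈ 2.519 m/s.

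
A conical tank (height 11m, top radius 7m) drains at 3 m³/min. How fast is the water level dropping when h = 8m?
363/(3136π) ≈ 0.03685 m/min

r/h = 7/11, so r = (7/11)h
V = (1/3)πr²h = (1/3)π((7/11)h)²h = (49/363)πh³
dV/dh = (49/121)πh²
dh/dt = (dV/dt)/(dV/dh) = -3/((49/121)π·8²) = -363/(3136π) m/min
The level is dropping at 363/(3136π) ≈ 0.03685 m/min.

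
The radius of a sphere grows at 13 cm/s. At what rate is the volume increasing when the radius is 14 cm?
10192π cm³/s

V = (4/3)πr³
dV/dt = dV/dr · dr/dt = 4πr² · 13
At r = 14: dV/dt = 10192π cm³/s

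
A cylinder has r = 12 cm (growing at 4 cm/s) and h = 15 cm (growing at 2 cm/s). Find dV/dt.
1728π cm³/s

V = πr²h
dV/dt = 2πrh·dr/dt + πr²·dh/dt
= 2π(12)(15)(4) + π(12)²(2)
= 1728π cm³/s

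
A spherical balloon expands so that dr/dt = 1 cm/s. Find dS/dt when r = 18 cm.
144π cm²/s

S = 4πr²
dS/dt = dS/dr · dr/dt = 8πr · 1
At r = 18: dS/dt = 144π cm²/s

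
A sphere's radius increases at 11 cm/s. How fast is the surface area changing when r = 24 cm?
2112π cm²/s

S = 4πr²
dS/dt = dS/dr · dr/dt = 8πr · 11
At r = 24: dS/dt = 2112π cm²/s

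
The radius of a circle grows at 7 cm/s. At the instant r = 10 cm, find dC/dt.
14π cm/s

C = 2πr
dC/dt = 2π · dr/dt = 2π · 7 = 14π cm/s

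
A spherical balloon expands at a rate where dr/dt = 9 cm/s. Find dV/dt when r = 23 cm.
19044π cm³/s

V = (4/3)πr³
dV/dt = dV/dr · dr/dt = 4πr² · 9
At r = 23: dV/dt = 19044π cm³/s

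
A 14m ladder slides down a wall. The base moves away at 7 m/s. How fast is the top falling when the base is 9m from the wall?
63√115/115 ≈ 5.875 m/s

x² + y² = 14²
2x·dx/dt + 2y·dy/dt = 0
dy/dt = -x/y · dx/dt = -9/√115 · 7 = -63√115/115 m/s
The top is descending at 63√115/115 ≈ 5.875 m/s.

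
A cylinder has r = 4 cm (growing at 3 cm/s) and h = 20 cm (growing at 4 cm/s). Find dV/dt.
544π cm³/s

V = πr²h
dV/dt = 2πrh·dr/dt + πr²·dh/dt
= 2π(4)(20)(3) + π(4)²(4)
= 544π cm³/s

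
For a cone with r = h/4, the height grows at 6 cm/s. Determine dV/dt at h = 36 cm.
486π cm³/s

V = (1/3)π(h/4)²h = πh³/48
dV/dt = πh²/16 · 6
At h = 36: dV/dt = 486π cm³/s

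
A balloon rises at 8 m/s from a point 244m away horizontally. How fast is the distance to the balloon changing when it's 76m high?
76√4082/2041 ≈ 2.379 m/s

z² = 244² + y²
z = √(244² + 76²) = 4√4082
dz/dt = y/z · dy/dt = 76/(4√4082) · 8 = 76√4082/2041 ≈ 2.379 m/s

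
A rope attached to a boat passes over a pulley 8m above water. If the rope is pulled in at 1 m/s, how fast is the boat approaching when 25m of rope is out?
25√561/561 ≈ 1.056 m/s

rope² = x² + 8²
x = √(25² - 8²) = √561
dx/dt = (rope/x) · d(rope)/dt = (25/√561) · (-1) = -25√561/561 m/s
The boat approaches at 25√561/561 ≈ 1.056 m/s.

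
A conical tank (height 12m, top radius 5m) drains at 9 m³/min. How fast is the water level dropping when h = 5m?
1296/(625π) ≈ 0.66 m/min

r/h = 5/12, so r = (5/12)h
V = (1/3)πr²h = (1/3)π((5/12)h)²h = (25/432)πh³
dV/dh = (25/144)πh²
dh/dt = (dV/dt)/(dV/dh) = -9/((25/144)π·5²) = -1296/(625π) m/min
The level is dropping at 1296/(625π) ≈ 0.66 m/min.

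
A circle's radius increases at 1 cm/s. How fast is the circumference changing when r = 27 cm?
2π cm/s

C = 2πr
dC/dt = 2π · dr/dt = 2π · 1 = 2π cm/s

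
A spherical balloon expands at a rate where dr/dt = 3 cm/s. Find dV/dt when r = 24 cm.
6912π cm³/s

V = (4/3)πr³
dV/dt = dV/dr · dr/dt = 4πr² · 3
At r = 24: dV/dt = 6912π cm³/s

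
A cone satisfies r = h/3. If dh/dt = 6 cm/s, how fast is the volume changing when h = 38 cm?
2888π/3 cm³/s

V = (1/3)π(h/3)²h = πh³/27
dV/dt = πh²/9 · 6
At h = 38: dV/dt = 2888π/3 cm³/s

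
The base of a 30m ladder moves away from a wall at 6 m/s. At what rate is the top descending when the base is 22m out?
33√26/26 ≈ 6.472 m/s

x² + y² = 30²
2x·dx/dt + 2y·dy/dt = 0
dy/dt = -x/y · dx/dt = -22/(4√26) · 6 = -33√26/26 m/s
The top is descending at 33√26/26 ≈ 6.472 m/s.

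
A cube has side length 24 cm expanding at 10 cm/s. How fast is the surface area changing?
2880 cm²/s

A = 6s²
dA/dt = 12s · ds/dt = 12·24·10 = 2880 cm²/s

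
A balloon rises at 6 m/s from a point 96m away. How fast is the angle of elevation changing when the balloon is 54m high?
0.047478 rad/s

tan(θ) = y/96
sec²(θ) · dθ/dt = (1/96) · dy/dt
dθ/dt = cos²(θ)/96 · 6 = 96/(96² + 54²) · 6
dθ/dt = 0.047478 rad/s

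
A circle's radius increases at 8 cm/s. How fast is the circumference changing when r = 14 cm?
16π cm/s

C = 2πr
dC/dt = 2π · dr/dt = 2π · 8 = 16π cm/s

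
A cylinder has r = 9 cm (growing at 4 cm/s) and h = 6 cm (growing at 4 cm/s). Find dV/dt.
756π cm³/s

V = πr²h
dV/dt = 2πrh·dr/dt + πr²·dh/dt
= 2π(9)(6)(4) + π(9)²(4)
= 756π cm³/s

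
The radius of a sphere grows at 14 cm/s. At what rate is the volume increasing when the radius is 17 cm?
16184π cm³/s

V = (4/3)πr³
dV/dt = dV/dr · dr/dt = 4πr² · 14
At r = 17: dV/dt = 16184π cm³/s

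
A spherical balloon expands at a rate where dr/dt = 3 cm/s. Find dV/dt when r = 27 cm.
8748π cm³/s

V = (4/3)πr³
dV/dt = dV/dr · dr/dt = 4πr² · 3
At r = 27: dV/dt = 8748π cm³/s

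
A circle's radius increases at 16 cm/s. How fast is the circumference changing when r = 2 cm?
32π cm/s

C = 2πr
dC/dt = 2π · dr/dt = 2π · 16 = 32π cm/s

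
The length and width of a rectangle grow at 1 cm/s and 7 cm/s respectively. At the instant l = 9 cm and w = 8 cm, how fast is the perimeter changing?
16 cm/s

P = 2(l + w)
dP/dt = 2(dl/dt + dw/dt) = 2(1 + 7) = 16 cm/s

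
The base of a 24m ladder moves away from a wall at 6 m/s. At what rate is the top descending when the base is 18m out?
18√7/7 ≈ 6.803 m/s

x² + y² = 24²
2x·dx/dt + 2y·dy/dt = 0
dy/dt = -x/y · dx/dt = -18/(6√7) · 6 = -18√7/7 m/s
The top is descending at 18√7/7 ≈ 6.803 m/s.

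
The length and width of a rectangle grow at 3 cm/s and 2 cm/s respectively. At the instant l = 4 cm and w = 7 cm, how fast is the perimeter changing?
10 cm/s

P = 2(l + w)
dP/dt = 2(dl/dt + dw/dt) = 2(3 + 2) = 10 cm/s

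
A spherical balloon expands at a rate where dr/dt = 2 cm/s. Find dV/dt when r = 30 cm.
7200π cm³/s

V = (4/3)πr³
dV/dt = dV/dr · dr/dt = 4πr² · 2
At r = 30: dV/dt = 7200π cm³/s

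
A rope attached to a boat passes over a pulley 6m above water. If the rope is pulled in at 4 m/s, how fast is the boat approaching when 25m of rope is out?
100√589/589 ≈ 4.12 m/s

rope² = x² + 6²
x = √(25² - 6²) = √589
dx/dt = (rope/x) · d(rope)/dt = (25/√589) · (-4) = -100√589/589 m/s
The boat approaches at 100√589/589 ≈ 4.12 m/s.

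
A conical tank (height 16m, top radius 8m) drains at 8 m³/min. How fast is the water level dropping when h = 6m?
8/(9π) ≈ 0.2829 m/min

r/h = 8/16, so r = (1/2)h
V = (1/3)πr²h = (1/3)π((1/2)h)²h = (1/12)πh³
dV/dh = (1/4)πh²
dh/dt = (dV/dt)/(dV/dh) = -8/((1/4)π·6²) = -8/(9π) m/min
The level is dropping at 8/(9π) ≈ 0.2829 m/min.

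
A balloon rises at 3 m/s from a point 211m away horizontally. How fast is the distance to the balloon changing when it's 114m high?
342√57517/57517 ≈ 1.426 m/s

z² = 211² + y²
z = √(211² + 114²) = √57517
dz/dt = y/z · dy/dt = 114/√57517 · 3 = 342√57517/57517 ≈ 1.426 m/s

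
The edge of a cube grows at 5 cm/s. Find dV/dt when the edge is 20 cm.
6000 cm³/s

V = s³
dV/dt = 3s² · ds/dt = 3·20²·5 = 6000 cm³/s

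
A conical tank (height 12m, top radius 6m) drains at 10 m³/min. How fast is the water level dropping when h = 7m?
40/(49π) ≈ 0.2598 m/min

r/h = 6/12, so r = (1/2)h
V = (1/3)πr²h = (1/3)π((1/2)h)²h = (1/12)πh³
dV/dh = (1/4)πh²
dh/dt = (dV/dt)/(dV/dh) = -10/((1/4)π·7²) = -40/(49π) m/min
The level is dropping at 40/(49π) ≈ 0.2598 m/min.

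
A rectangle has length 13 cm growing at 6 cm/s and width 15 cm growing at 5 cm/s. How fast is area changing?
155 cm²/s

A = lw
dA/dt = w·dl/dt + l·dw/dt = 15·6 + 13·5 = 155 cm²/s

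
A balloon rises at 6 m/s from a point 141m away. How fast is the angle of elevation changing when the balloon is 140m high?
0.021428 rad/s

tan(θ) = y/141
sec²(θ) · dθ/dt = (1/141) · dy/dt
dθ/dt = cos²(θ)/141 · 6 = 141/(141² + 140²) · 6
dθ/dt = 0.021428 rad/s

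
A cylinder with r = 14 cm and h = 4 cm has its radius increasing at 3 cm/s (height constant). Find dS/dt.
192π cm²/s

S = 2πrh + 2πr² (lateral + bases)
dS/dt = (2πh + 4πr)·dr/dt = (2π·4 + 4π·14)·3
= 192π cm²/s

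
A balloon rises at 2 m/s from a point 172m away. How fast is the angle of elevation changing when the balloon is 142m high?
0.006915 rad/s

tan(θ) = y/172
sec²(θ) · dθ/dt = (1/172) · dy/dt
dθ/dt = cos²(θ)/172 · 2 = 172/(172² + 142²) · 2
dθ/dt = 0.006915 rad/s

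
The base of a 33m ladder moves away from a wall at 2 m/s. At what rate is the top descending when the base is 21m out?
7√2/6 ≈ 1.65 m/s

x² + y² = 33²
2x·dx/dt + 2y·dy/dt = 0
dy/dt = -x/y · dx/dt = -21/(18√2) · 2 = -7√2/6 m/s
The top is descending at 7√2/6 ≈ 1.65 m/s.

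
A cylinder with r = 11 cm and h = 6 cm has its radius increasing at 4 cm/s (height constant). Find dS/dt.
224π cm²/s

S = 2πrh + 2πr² (lateral + bases)
dS/dt = (2πh + 4πr)·dr/dt = (2π·6 + 4π·11)·4
= 224π cm²/s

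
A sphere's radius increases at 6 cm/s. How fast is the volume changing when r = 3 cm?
216π cm³/s

V = (4/3)πr³
dV/dt = dV/dr · dr/dt = 4πr² · 6
At r = 3: dV/dt = 216π cm³/s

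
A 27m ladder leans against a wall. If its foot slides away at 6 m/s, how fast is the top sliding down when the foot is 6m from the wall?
12√77/77 ≈ 1.368 m/s

x² + y² = 27²
2x·dx/dt + 2y·dy/dt = 0
dy/dt = -x/y · dx/dt = -6/(3√77) · 6 = -12√77/77 m/s
The top is descending at 12√77/77 ≈ 1.368 m/s.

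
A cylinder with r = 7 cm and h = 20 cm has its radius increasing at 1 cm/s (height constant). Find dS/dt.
68π cm²/s

S = 2πrh + 2πr² (lateral + bases)
dS/dt = (2πh + 4πr)·dr/dt = (2π·20 + 4π·7)·1
= 68π cm²/s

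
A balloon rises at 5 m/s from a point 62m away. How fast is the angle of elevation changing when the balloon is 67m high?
0.037201 rad/s

tan(θ) = y/62
sec²(θ) · dθ/dt = (1/62) · dy/dt
dθ/dt = cos²(θ)/62 · 5 = 62/(62² + 67²) · 5
dθ/dt = 0.037201 rad/s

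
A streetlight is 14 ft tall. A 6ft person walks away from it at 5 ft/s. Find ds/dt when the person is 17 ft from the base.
15/4 ft/s

By similar triangles: 14/(x+s) = 6/s
Solving: s = 6x/8
ds/dt = 6/8 · dx/dt = 3/4 · 5 = 15/4 ft/s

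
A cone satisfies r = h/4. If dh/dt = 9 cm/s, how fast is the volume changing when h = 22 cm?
1089π/4 cm³/s

V = (1/3)π(h/4)²h = πh³/48
dV/dt = πh²/16 · 9
At h = 22: dV/dt = 1089π/4 cm³/s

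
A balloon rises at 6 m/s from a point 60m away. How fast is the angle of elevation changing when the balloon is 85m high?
0.033256 rad/s

tan(θ) = y/60
sec²(θ) · dθ/dt = (1/60) · dy/dt
dθ/dt = cos²(θ)/60 · 6 = 60/(60² + 85²) · 6
dθ/dt = 0.033256 rad/s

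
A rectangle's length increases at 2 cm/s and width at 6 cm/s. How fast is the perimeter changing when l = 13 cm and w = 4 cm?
16 cm/s

P = 2(l + w)
dP/dt = 2(dl/dt + dw/dt) = 2(2 + 6) = 16 cm/s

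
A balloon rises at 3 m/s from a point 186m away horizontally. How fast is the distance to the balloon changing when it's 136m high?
204√13273/13273 ≈ 1.771 m/s

z² = 186² + y²
z = √(186² + 136²) = 2√13273
dz/dt = y/z · dy/dt = 136/(2√13273) · 3 = 204√13273/13273 ≈ 1.771 m/s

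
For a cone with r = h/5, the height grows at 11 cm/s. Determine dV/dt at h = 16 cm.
2816π/25 cm³/s

V = (1/3)π(h/5)²h = πh³/75
dV/dt = πh²/25 · 11
At h = 16: dV/dt = 2816π/25 cm³/s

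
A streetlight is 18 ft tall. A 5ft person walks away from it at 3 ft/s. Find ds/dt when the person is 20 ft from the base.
15/13 ft/s

By similar triangles: 18/(x+s) = 5/s
Solving: s = 5x/13
ds/dt = 5/13 · dx/dt = 5/13 · 3 = 15/13 ft/s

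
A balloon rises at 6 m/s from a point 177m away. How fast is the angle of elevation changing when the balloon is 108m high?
0.024702 rad/s

tan(θ) = y/177
sec²(θ) · dθ/dt = (1/177) · dy/dt
dθ/dt = cos²(θ)/177 · 6 = 177/(177² + 108²) · 6
dθ/dt = 0.024702 rad/s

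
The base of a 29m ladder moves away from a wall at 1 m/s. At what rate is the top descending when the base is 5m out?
5√51/204 ≈ 0.175 m/s

x² + y² = 29²
2x·dx/dt + 2y·dy/dt = 0
dy/dt = -x/y · dx/dt = -5/(4√51) · 1 = -5√51/204 m/s
The top is descending at 5√51/204 ≈ 0.175 m/s.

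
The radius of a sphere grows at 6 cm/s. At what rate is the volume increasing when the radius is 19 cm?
8664π cm³/s

V = (4/3)πr³
dV/dt = dV/dr · dr/dt = 4πr² · 6
At r = 19: dV/dt = 8664π cm³/s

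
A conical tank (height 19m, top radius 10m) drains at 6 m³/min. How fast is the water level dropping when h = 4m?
1083/(800π) ≈ 0.4309 m/min

r/h = 10/19, so r = (10/19)h
V = (1/3)πr²h = (1/3)π((10/19)h)²h = (100/1083)πh³
dV/dh = (100/361)πh²
dh/dt = (dV/dt)/(dV/dh) = -6/((100/361)π·4²) = -1083/(800π) m/min
The level is dropping at 1083/(800π) ≈ 0.4309 m/min.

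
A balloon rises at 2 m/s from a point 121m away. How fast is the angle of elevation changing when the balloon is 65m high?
0.012827 rad/s

tan(θ) = y/121
sec²(θ) · dθ/dt = (1/121) · dy/dt
dθ/dt = cos²(θ)/121 · 2 = 121/(121² + 65²) · 2
dθ/dt = 0.012827 rad/s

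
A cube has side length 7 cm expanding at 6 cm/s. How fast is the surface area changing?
504 cm²/s

A = 6s²
dA/dt = 12s · ds/dt = 12·7·6 = 504 cm²/s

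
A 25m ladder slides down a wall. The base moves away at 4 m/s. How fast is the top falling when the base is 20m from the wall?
16/3 ≈ 5.333 m/s

x² + y² = 25²
2x·dx/dt + 2y·dy/dt = 0
dy/dt = -x/y · dx/dt = -20/15 · 4 = -16/3 m/s
The top is descending at 16/3 ≈ 5.333 m/s.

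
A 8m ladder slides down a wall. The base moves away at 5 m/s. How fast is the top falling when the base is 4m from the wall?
5√3/3 ≈ 2.887 m/s

x² + y² = 8²
2x·dx/dt + 2y·dy/dt = 0
dy/dt = -x/y · dx/dt = -4/(4√3) · 5 = -5√3/3 m/s
The top is descending at 5√3/3 ≈ 2.887 m/s.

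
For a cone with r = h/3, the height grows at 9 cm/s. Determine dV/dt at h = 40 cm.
1600π cm³/s

V = (1/3)π(h/3)²h = πh³/27
dV/dt = πh²/9 · 9
At h = 40: dV/dt = 1600π cm³/s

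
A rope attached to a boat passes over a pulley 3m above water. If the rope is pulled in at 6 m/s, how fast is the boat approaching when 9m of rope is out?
9√2/2 ≈ 6.364 m/s

rope² = x² + 3²
x = √(9² - 3²) = 6√2
dx/dt = (rope/x) · d(rope)/dt = (9/(6√2)) · (-6) = -9√2/2 m/s
The boat approaches at 9√2/2 ≈ 6.364 m/s.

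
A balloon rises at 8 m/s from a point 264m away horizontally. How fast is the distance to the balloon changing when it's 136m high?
68√1378/689 ≈ 3.664 m/s

z² = 264² + y²
z = √(264² + 136²) = 8√1378
dz/dt = y/z · dy/dt = 136/(8√1378) · 8 = 68√1378/689 ≈ 3.664 m/s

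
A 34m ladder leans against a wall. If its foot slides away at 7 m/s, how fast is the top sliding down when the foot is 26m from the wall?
91√30/60 ≈ 8.307 m/s

x² + y² = 34²
2x·dx/dt + 2y·dy/dt = 0
dy/dt = -x/y · dx/dt = -26/(4√30) · 7 = -91√30/60 m/s
The top is descending at 91√30/60 ≈ 8.307 m/s.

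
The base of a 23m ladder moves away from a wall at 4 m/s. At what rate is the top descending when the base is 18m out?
72√205/205 ≈ 5.029 m/s

x² + y² = 23²
2x·dx/dt + 2y·dy/dt = 0
dy/dt = -x/y · dx/dt = -18/√205 · 4 = -72√205/205 m/s
The top is descending at 72√205/205 ≈ 5.029 m/s.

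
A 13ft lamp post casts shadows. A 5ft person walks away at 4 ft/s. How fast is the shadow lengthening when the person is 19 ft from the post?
5/2 ft/s

By similar triangles: 13/(x+s) = 5/s
Solving: s = 5x/8
ds/dt = 5/8 · dx/dt = 5/8 · 4 = 5/2 ft/s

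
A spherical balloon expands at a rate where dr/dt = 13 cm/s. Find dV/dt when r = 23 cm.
27508π cm³/s

V = (4/3)πr³
dV/dt = dV/dr · dr/dt = 4πr² · 13
At r = 23: dV/dt = 27508π cm³/s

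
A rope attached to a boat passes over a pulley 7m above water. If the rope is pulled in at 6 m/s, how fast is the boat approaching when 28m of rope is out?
8√15/5 ≈ 6.197 m/s

rope² = x² + 7²
x = √(28² - 7²) = 7√15
dx/dt = (rope/x) · d(rope)/dt = (28/(7√15)) · (-6) = -8√15/5 m/s
The boat approaches at 8√15/5 ≈ 6.197 m/s.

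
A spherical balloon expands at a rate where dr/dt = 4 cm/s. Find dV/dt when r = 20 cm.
6400π cm³/s

V = (4/3)πr³
dV/dt = dV/dr · dr/dt = 4πr² · 4
At r = 20: dV/dt = 6400π cm³/s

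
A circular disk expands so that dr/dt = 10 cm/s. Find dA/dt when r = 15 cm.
300π cm²/s

A = πr²
dA/dt = 2πr · dr/dt = 2π(15)(10) = 300π cm²/s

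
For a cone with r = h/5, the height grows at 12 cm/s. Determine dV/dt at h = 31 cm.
11532π/25 cm³/s

V = (1/3)π(h/5)²h = πh³/75
dV/dt = πh²/25 · 12
At h = 31: dV/dt = 11532π/25 cm³/s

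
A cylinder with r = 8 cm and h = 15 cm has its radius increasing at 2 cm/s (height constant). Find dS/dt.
124π cm²/s

S = 2πrh + 2πr² (lateral + bases)
dS/dt = (2πh + 4πr)·dr/dt = (2π·15 + 4π·8)·2
= 124π cm²/s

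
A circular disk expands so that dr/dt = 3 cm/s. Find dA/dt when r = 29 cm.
174π cm²/s

A = πr²
dA/dt = 2πr · dr/dt = 2π(29)(3) = 174π cm²/s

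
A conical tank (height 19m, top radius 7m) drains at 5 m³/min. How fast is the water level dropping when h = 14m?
1805/(9604π) ≈ 0.05982 m/min

r/h = 7/19, so r = (7/19)h
V = (1/3)πr²h = (1/3)π((7/19)h)²h = (49/1083)πh³
dV/dh = (49/361)πh²
dh/dt = (dV/dt)/(dV/dh) = -5/((49/361)π·14²) = -1805/(9604π) m/min
The level is dropping at 1805/(9604π) ≈ 0.05982 m/min.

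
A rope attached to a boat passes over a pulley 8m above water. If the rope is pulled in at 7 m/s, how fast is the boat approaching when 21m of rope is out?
147√377/377 ≈ 7.571 m/s

rope² = x² + 8²
x = √(21² - 8²) = √377
dx/dt = (rope/x) · d(rope)/dt = (21/√377) · (-7) = -147√377/377 m/s
The boat approaches at 147√377/377 ≈ 7.571 m/s.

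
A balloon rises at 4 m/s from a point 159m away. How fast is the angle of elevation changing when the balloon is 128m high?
0.015265 rad/s

tan(θ) = y/159
sec²(θ) · dθ/dt = (1/159) · dy/dt
dθ/dt = cos²(θ)/159 · 4 = 159/(159² + 128²) · 4
dθ/dt = 0.015265 rad/s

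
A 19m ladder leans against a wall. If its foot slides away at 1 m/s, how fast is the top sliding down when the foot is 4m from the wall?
4√345/345 ≈ 0.2154 m/s

x² + y² = 19²
2x·dx/dt + 2y·dy/dt = 0
dy/dt = -x/y · dx/dt = -4/√345 · 1 = -4√345/345 m/s
The top is descending at 4√345/345 ≈ 0.2154 m/s.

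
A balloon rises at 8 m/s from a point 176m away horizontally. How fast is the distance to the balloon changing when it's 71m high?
568√36017/36017 ≈ 2.993 m/s

z² = 176² + y²
z = √(176² + 71²) = √36017
dz/dt = y/z · dy/dt = 71/√36017 · 8 = 568√36017/36017 ≈ 2.993 m/s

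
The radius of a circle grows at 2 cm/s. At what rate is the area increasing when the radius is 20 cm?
80π cm²/s

A = πr²
dA/dt = 2πr · dr/dt = 2π(20)(2) = 80π cm²/s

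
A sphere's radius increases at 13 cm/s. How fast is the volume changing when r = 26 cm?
35152π cm³/s

V = (4/3)πr³
dV/dt = dV/dr · dr/dt = 4πr² · 13
At r = 26: dV/dt = 35152π cm³/s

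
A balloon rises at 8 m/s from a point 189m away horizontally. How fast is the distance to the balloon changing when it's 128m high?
1024√52105/52105 ≈ 4.486 m/s

z² = 189² + y²
z = √(189² + 128²) = √52105
dz/dt = y/z · dy/dt = 128/√52105 · 8 = 1024√52105/52105 ≈ 4.486 m/s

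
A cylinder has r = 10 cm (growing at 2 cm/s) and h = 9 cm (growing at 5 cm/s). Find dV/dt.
860π cm³/s

V = πr²h
dV/dt = 2πrh·dr/dt + πr²·dh/dt
= 2π(10)(9)(2) + π(10)²(5)
= 860π cm³/s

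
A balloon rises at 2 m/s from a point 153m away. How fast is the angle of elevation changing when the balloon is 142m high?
0.007023 rad/s

tan(θ) = y/153
sec²(θ) · dθ/dt = (1/153) · dy/dt
dθ/dt = cos²(θ)/153 · 2 = 153/(153² + 142²) · 2
dθ/dt = 0.007023 rad/s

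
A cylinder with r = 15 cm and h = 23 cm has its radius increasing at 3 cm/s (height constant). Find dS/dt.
318π cm²/s

S = 2πrh + 2πr² (lateral + bases)
dS/dt = (2πh + 4πr)·dr/dt = (2π·23 + 4π·15)·3
= 318π cm²/s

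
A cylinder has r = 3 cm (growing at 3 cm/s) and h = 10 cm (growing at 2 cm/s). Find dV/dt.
198π cm³/s

V = πr²h
dV/dt = 2πrh·dr/dt + πr²·dh/dt
= 2π(3)(10)(3) + π(3)²(2)
= 198π cm³/s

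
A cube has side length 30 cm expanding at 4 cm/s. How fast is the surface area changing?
1440 cm²/s

A = 6s²
dA/dt = 12s · ds/dt = 12·30·4 = 1440 cm²/s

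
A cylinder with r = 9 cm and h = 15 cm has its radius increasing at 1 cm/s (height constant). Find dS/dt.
66π cm²/s

S = 2πrh + 2πr² (lateral + bases)
dS/dt = (2πh + 4πr)·dr/dt = (2π·15 + 4π·9)·1
= 66π cm²/s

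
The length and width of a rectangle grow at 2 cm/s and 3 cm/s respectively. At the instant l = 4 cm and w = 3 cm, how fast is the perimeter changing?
10 cm/s

P = 2(l + w)
dP/dt = 2(dl/dt + dw/dt) = 2(2 + 3) = 10 cm/s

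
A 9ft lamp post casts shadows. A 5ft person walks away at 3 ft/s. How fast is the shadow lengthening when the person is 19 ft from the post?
15/4 ft/s

By similar triangles: 9/(x+s) = 5/s
Solving: s = 5x/4
ds/dt = 5/4 · dx/dt = 5/4 · 3 = 15/4 ft/s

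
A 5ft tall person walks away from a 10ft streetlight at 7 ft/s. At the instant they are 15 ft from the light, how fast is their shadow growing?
7 ft/s

By similar triangles: 10/(x+s) = 5/s
Solving: s = 5x/5
ds/dt = 5/5 · dx/dt = 1 · 7 = 7 ft/s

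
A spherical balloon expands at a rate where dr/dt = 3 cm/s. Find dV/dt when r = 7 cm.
588π cm³/s

V = (4/3)πr³
dV/dt = dV/dr · dr/dt = 4πr² · 3
At r = 7: dV/dt = 588π cm³/s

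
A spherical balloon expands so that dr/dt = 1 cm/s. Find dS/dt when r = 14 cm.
112π cm²/s

S = 4πr²
dS/dt = dS/dr · dr/dt = 8πr · 1
At r = 14: dS/dt = 112π cm²/s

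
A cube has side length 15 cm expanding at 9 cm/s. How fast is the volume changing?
6075 cm³/s

V = s³
dV/dt = 3s² · ds/dt = 3·15²·9 = 6075 cm³/s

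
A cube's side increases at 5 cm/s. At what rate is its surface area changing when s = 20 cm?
1200 cm²/s

A = 6s²
dA/dt = 12s · ds/dt = 12·20·5 = 1200 cm²/s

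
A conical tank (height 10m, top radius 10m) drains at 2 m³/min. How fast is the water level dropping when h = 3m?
2/(9π) ≈ 0.07074 m/min

r/h = 10/10, so r = h
V = (1/3)πr²h = (1/3)π(h)²h = (1/3)πh³
dV/dh = πh²
dh/dt = (dV/dt)/(dV/dh) = -2/(π·3²) = -2/(9π) m/min
The level is dropping at 2/(9π) ≈ 0.07074 m/min.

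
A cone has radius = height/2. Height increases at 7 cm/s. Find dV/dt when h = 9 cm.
567π/4 cm³/s

V = (1/3)π(h/2)²h = πh³/12
dV/dt = πh²/4 · 7
At h = 9: dV/dt = 567π/4 cm³/s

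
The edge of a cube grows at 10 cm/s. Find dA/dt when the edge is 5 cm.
600 cm²/s

A = 6s²
dA/dt = 12s · ds/dt = 12·5·10 = 600 cm²/s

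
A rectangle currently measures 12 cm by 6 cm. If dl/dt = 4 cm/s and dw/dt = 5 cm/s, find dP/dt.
18 cm/s

P = 2(l + w)
dP/dt = 2(dl/dt + dw/dt) = 2(4 + 5) = 18 cm/s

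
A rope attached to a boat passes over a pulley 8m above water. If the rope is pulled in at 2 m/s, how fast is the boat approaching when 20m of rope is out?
10√21/21 ≈ 2.182 m/s

rope² = x² + 8²
x = √(20² - 8²) = 4√21
dx/dt = (rope/x) · d(rope)/dt = (20/(4√21)) · (-2) = -10√21/21 m/s
The boat approaches at 10√21/21 ≈ 2.182 m/s.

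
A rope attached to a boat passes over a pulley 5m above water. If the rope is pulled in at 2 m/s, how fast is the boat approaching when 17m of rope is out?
17√66/66 ≈ 2.093 m/s

rope² = x² + 5²
x = √(17² - 5²) = 2√66
dx/dt = (rope/x) · d(rope)/dt = (17/(2√66)) · (-2) = -17√66/66 m/s
The boat approaches at 17√66/66 ≈ 2.093 m/s.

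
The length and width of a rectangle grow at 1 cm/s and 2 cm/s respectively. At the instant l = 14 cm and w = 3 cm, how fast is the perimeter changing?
6 cm/s

P = 2(l + w)
dP/dt = 2(dl/dt + dw/dt) = 2(1 + 2) = 6 cm/s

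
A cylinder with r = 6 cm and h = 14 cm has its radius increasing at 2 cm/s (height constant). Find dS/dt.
104π cm²/s

S = 2πrh + 2πr² (lateral + bases)
dS/dt = (2πh + 4πr)·dr/dt = (2π·14 + 4π·6)·2
= 104π cm²/s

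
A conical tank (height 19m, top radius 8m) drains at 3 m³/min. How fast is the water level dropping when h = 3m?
361/(192π) ≈ 0.5985 m/min

r/h = 8/19, so r = (8/19)h
V = (1/3)πr²h = (1/3)π((8/19)h)²h = (64/1083)πh³
dV/dh = (64/361)πh²
dh/dt = (dV/dt)/(dV/dh) = -3/((64/361)π·3²) = -361/(192π) m/min
The level is dropping at 361/(192π) ≈ 0.5985 m/min.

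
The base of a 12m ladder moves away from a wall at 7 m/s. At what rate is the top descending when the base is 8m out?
14√5/5 ≈ 6.261 m/s

x² + y² = 12²
2x·dx/dt + 2y·dy/dt = 0
dy/dt = -x/y · dx/dt = -8/(4√5) · 7 = -14√5/5 m/s
The top is descending at 14√5/5 ≈ 6.261 m/s.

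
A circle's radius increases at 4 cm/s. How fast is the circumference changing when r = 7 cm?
8π cm/s

C = 2πr
dC/dt = 2π · dr/dt = 2π · 4 = 8π cm/s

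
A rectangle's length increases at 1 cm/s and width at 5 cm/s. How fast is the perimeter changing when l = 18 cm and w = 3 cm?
12 cm/s

P = 2(l + w)
dP/dt = 2(dl/dt + dw/dt) = 2(1 + 5) = 12 cm/s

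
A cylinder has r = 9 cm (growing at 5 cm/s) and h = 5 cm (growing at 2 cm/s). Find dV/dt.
612π cm³/s

V = πr²h
dV/dt = 2πrh·dr/dt + πr²·dh/dt
= 2π(9)(5)(5) + π(9)²(2)
= 612π cm³/s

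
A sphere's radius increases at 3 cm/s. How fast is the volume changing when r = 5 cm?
300π cm³/s

V = (4/3)πr³
dV/dt = dV/dr · dr/dt = 4πr² · 3
At r = 5: dV/dt = 300π cm³/s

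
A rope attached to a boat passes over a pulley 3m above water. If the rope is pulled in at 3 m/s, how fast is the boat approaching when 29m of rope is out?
87√13/104 ≈ 3.016 m/s

rope² = x² + 3²
x = √(29² - 3²) = 8√13
dx/dt = (rope/x) · d(rope)/dt = (29/(8√13)) · (-3) = -87√13/104 m/s
The boat approaches at 87√13/104 ≈ 3.016 m/s.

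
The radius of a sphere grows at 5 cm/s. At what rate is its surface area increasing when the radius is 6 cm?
240π cm²/s

S = 4πr²
dS/dt = dS/dr · dr/dt = 8πr · 5
At r = 6: dS/dt = 240π cm²/s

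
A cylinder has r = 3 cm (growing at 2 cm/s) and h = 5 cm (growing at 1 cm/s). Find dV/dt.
69π cm³/s

V = πr²h
dV/dt = 2πrh·dr/dt + πr²·dh/dt
= 2π(3)(5)(2) + π(3)²(1)
= 69π cm³/s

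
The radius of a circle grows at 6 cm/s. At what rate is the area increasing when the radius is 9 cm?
108π cm²/s

A = πr²
dA/dt = 2πr · dr/dt = 2π(9)(6) = 108π cm²/s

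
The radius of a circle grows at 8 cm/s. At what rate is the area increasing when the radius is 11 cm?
176π cm²/s

A = πr²
dA/dt = 2πr · dr/dt = 2π(11)(8) = 176π cm²/s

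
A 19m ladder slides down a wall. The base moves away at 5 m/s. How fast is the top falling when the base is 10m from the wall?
50√29/87 ≈ 3.095 m/s

x² + y² = 19²
2x·dx/dt + 2y·dy/dt = 0
dy/dt = -x/y · dx/dt = -10/(3√29) · 5 = -50√29/87 m/s
The top is descending at 50√29/87 ≈ 3.095 m/s.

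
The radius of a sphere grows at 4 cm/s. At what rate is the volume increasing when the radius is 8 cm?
1024π cm³/s

V = (4/3)πr³
dV/dt = dV/dr · dr/dt = 4πr² · 4
At r = 8: dV/dt = 1024π cm³/s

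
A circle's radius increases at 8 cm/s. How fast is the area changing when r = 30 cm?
480π cm²/s

A = πr²
dA/dt = 2πr · dr/dt = 2π(30)(8) = 480π cm²/s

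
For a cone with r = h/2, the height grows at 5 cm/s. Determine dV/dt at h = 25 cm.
3125π/4 cm³/s

V = (1/3)π(h/2)²h = πh³/12
dV/dt = πh²/4 · 5
At h = 25: dV/dt = 3125π/4 cm³/s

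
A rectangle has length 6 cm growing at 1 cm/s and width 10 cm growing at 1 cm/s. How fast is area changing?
16 cm²/s

A = lw
dA/dt = w·dl/dt + l·dw/dt = 10·1 + 6·1 = 16 cm²/s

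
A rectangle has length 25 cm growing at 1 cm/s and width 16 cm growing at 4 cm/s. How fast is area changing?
116 cm²/s

A = lw
dA/dt = w·dl/dt + l·dw/dt = 16·1 + 25·4 = 116 cm²/s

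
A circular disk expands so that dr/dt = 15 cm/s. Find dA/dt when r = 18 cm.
540π cm²/s

A = πr²
dA/dt = 2πr · dr/dt = 2π(18)(15) = 540π cm²/s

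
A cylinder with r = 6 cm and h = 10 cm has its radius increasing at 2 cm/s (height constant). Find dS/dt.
88π cm²/s

S = 2πrh + 2πr² (lateral + bases)
dS/dt = (2πh + 4πr)·dr/dt = (2π·10 + 4π·6)·2
= 88π cm²/s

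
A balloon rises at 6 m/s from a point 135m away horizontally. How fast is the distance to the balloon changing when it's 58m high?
348√21589/21589 ≈ 2.368 m/s

z² = 135² + y²
z = √(135² + 58²) = √21589
dz/dt = y/z · dy/dt = 58/√21589 · 6 = 348√21589/21589 ≈ 2.368 m/s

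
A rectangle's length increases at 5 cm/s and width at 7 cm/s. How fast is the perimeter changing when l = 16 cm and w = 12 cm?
24 cm/s

P = 2(l + w)
dP/dt = 2(dl/dt + dw/dt) = 2(5 + 7) = 24 cm/s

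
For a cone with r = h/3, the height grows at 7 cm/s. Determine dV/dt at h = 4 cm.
112π/9 cm³/s

V = (1/3)π(h/3)²h = πh³/27
dV/dt = πh²/9 · 7
At h = 4: dV/dt = 112π/9 cm³/s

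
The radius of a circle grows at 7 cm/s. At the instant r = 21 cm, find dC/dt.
14π cm/s

C = 2πr
dC/dt = 2π · dr/dt = 2π · 7 = 14π cm/s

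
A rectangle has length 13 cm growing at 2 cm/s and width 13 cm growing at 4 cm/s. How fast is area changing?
78 cm²/s

A = lw
dA/dt = w·dl/dt + l·dw/dt = 13·2 + 13·4 = 78 cm²/s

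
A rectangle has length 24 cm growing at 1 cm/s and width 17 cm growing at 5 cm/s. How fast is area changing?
137 cm²/s

A = lw
dA/dt = w·dl/dt + l·dw/dt = 17·1 + 24·5 = 137 cm²/s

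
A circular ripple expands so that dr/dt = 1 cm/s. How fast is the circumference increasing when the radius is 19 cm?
2π cm/s

C = 2πr
dC/dt = 2π · dr/dt = 2π · 1 = 2π cm/s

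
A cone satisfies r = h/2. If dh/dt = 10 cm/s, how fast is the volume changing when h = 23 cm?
2645π/2 cm³/s

V = (1/3)π(h/2)²h = πh³/12
dV/dt = πh²/4 · 10
At h = 23: dV/dt = 2645π/2 cm³/s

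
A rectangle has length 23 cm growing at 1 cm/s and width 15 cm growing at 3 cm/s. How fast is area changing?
84 cm²/s

A = lw
dA/dt = w·dl/dt + l·dw/dt = 15·1 + 23·3 = 84 cm²/s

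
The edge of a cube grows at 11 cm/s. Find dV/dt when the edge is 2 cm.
132 cm³/s

V = s³
dV/dt = 3s² · ds/dt = 3·2²·11 = 132 cm³/s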